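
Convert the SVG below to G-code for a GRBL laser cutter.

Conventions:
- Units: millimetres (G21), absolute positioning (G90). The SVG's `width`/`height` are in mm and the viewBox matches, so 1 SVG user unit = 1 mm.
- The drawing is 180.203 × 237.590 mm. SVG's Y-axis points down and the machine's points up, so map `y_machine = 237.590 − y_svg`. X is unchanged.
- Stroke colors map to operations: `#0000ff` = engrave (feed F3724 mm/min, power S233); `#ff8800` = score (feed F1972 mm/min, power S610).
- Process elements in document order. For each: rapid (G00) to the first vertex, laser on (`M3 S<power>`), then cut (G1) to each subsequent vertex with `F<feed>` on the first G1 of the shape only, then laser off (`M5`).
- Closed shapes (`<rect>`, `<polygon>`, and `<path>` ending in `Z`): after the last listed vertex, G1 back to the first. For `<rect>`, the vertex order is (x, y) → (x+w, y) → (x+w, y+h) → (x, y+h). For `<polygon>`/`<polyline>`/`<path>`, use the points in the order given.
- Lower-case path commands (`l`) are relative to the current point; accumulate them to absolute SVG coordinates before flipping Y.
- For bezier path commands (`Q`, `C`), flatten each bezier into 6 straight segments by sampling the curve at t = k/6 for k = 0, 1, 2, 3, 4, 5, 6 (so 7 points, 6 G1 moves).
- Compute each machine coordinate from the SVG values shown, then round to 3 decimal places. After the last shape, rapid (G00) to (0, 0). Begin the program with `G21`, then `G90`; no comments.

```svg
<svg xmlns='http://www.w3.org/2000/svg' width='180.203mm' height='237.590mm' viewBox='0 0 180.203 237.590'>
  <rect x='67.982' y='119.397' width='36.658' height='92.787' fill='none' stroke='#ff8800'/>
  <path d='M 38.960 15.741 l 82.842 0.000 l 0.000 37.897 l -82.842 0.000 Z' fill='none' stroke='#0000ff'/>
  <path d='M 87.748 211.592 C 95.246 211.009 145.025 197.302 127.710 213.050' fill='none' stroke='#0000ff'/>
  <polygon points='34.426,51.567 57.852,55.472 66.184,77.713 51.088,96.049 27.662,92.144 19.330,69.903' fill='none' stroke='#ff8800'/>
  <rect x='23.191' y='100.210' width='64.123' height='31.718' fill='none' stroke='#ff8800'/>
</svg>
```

G21
G90
G00 X67.982 Y118.193
M3 S610
G1 X104.640 Y118.193 F1972
G1 X104.640 Y25.406
G1 X67.982 Y25.406
G1 X67.982 Y118.193
M5
G00 X38.960 Y221.849
M3 S233
G1 X121.802 Y221.849 F3724
G1 X121.802 Y183.952
G1 X38.960 Y183.952
G1 X38.960 Y221.849
M5
G00 X87.748 Y25.998
M3 S233
G1 X94.514 Y27.186 F3724
G1 X105.289 Y29.379
G1 X117.034 Y31.393
G1 X126.711 Y32.047
G1 X131.283 Y30.157
G1 X127.710 Y24.540
M5
G00 X34.426 Y186.023
M3 S610
G1 X57.852 Y182.118 F1972
G1 X66.184 Y159.877
G1 X51.088 Y141.541
G1 X27.662 Y145.446
G1 X19.330 Y167.687
G1 X34.426 Y186.023
M5
G00 X23.191 Y137.380
M3 S610
G1 X87.314 Y137.380 F1972
G1 X87.314 Y105.662
G1 X23.191 Y105.662
G1 X23.191 Y137.380
M5
G00 X0.000 Y0.000

1 u = 1 mm; y_m = 237.590 − y.

[1] `<rect>` rectangle, #ff8800→score S610 F1972: (67.982,118.193) → (104.640,118.193) → (104.640,25.406) → (67.982,25.406) → (67.982,118.193) (closed)

[2] `<path>` rectangle, #0000ff→engrave S233 F3724: (38.960,221.849) → (121.802,221.849) → (121.802,183.952) → (38.960,183.952) → (38.960,221.849) (closed)

[3] `<path>` cubic bezier, #0000ff→engrave S233 F3724: (87.748,25.998) → (94.514,27.186) → (105.289,29.379) → (117.034,31.393) → (126.711,32.047) → (131.283,30.157) → (127.710,24.540)

[4] `<polygon>` regular polygon, #ff8800→score S610 F1972: (34.426,186.023) → (57.852,182.118) → (66.184,159.877) → (51.088,141.541) → (27.662,145.446) → (19.330,167.687) → (34.426,186.023) (closed)

[5] `<rect>` rectangle, #ff8800→score S610 F1972: (23.191,137.380) → (87.314,137.380) → (87.314,105.662) → (23.191,105.662) → (23.191,137.380) (closed)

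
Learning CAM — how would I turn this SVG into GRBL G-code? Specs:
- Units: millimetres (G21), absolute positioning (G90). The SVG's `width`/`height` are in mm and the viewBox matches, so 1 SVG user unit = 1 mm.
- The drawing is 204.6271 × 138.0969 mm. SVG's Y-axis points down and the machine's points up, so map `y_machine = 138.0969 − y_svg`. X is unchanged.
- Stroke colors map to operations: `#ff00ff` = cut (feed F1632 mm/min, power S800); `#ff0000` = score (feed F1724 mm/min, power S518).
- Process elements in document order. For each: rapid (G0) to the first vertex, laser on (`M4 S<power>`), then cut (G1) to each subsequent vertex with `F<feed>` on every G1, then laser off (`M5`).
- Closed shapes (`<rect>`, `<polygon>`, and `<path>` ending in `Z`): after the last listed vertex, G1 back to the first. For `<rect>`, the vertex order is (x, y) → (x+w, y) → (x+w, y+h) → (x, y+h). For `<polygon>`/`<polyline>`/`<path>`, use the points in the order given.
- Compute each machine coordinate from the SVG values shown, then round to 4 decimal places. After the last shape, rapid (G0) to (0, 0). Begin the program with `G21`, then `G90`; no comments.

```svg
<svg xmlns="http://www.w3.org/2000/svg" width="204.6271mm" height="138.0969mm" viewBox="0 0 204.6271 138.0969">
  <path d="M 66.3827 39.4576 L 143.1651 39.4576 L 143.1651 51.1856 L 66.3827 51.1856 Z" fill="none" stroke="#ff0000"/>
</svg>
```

1 u = 1 mm; y_m = 138.0969 − y.

[1] `<path>` rectangle, #ff0000→score S518 F1724: (66.3827,98.6393) → (143.1651,98.6393) → (143.1651,86.9113) → (66.3827,86.9113) → (66.3827,98.6393) (closed)

G21
G90
G0 X66.3827 Y98.6393
M4 S518
G1 X143.1651 Y98.6393 F1724
G1 X143.1651 Y86.9113 F1724
G1 X66.3827 Y86.9113 F1724
G1 X66.3827 Y98.6393 F1724
M5
G0 X0.0000 Y0.0000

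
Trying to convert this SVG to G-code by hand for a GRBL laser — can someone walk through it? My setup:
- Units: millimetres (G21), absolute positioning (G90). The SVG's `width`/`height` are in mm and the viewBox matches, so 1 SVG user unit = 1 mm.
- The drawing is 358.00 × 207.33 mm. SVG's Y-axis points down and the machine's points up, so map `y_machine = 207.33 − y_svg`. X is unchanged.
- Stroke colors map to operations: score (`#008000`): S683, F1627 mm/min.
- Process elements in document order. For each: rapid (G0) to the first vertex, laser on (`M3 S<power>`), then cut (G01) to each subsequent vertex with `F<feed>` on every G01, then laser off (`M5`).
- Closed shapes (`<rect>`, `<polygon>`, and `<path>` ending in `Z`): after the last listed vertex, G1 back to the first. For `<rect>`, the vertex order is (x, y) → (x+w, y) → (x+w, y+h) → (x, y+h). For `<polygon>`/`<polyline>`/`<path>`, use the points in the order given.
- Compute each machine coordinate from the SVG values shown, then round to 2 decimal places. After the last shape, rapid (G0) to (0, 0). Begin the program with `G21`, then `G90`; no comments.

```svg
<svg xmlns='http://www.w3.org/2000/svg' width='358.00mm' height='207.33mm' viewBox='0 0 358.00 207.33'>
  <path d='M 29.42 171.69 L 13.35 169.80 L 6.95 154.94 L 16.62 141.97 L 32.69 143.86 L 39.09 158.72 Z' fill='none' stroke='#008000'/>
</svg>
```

1 u = 1 mm; y_m = 207.33 − y.

[1] `<path>` regular polygon, #008000→score S683 F1627: (29.42,35.64) → (13.35,37.53) → (6.95,52.39) → (16.62,65.36) → (32.69,63.47) → (39.09,48.61) → (29.42,35.64) (closed)

G21
G90
G0 X29.42 Y35.64
M3 S683
G01 X13.35 Y37.53 F1627
G01 X6.95 Y52.39 F1627
G01 X16.62 Y65.36 F1627
G01 X32.69 Y63.47 F1627
G01 X39.09 Y48.61 F1627
G01 X29.42 Y35.64 F1627
M5
G0 X0.00 Y0.00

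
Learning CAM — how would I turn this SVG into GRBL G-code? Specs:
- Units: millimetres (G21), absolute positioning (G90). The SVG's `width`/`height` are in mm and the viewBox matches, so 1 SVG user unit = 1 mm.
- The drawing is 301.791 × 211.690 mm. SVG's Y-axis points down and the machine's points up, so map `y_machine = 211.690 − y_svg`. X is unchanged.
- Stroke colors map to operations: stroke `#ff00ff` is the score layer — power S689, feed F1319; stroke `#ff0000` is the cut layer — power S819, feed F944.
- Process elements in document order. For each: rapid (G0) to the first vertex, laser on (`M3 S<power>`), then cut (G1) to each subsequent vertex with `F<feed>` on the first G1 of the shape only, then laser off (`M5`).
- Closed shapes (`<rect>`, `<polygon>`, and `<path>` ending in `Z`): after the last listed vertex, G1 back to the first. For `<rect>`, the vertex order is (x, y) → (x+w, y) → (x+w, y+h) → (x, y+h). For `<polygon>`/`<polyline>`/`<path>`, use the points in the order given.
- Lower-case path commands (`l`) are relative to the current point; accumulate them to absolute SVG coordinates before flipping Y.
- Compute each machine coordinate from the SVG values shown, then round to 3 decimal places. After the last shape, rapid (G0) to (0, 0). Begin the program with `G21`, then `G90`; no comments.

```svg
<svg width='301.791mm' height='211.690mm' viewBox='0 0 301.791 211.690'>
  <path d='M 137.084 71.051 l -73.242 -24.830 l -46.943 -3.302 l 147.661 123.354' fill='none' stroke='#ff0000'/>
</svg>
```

G21
G90
G0 X137.084 Y140.639
M3 S819
G1 X63.842 Y165.469 F944
G1 X16.899 Y168.771
G1 X164.560 Y45.417
M5
G0 X0.000 Y0.000

Since the viewBox matches the mm dimensions, user units are millimetres directly. The only transform is the Y-flip y_m = 211.690 − y_svg.

Shape 1 is a open polyline drawn with `<path>`. Its stroke #ff0000 means cut at S819, F944. After flipping Y the toolpath is (137.084,140.639) → (63.842,165.469) → (16.899,168.771) → (164.560,45.417).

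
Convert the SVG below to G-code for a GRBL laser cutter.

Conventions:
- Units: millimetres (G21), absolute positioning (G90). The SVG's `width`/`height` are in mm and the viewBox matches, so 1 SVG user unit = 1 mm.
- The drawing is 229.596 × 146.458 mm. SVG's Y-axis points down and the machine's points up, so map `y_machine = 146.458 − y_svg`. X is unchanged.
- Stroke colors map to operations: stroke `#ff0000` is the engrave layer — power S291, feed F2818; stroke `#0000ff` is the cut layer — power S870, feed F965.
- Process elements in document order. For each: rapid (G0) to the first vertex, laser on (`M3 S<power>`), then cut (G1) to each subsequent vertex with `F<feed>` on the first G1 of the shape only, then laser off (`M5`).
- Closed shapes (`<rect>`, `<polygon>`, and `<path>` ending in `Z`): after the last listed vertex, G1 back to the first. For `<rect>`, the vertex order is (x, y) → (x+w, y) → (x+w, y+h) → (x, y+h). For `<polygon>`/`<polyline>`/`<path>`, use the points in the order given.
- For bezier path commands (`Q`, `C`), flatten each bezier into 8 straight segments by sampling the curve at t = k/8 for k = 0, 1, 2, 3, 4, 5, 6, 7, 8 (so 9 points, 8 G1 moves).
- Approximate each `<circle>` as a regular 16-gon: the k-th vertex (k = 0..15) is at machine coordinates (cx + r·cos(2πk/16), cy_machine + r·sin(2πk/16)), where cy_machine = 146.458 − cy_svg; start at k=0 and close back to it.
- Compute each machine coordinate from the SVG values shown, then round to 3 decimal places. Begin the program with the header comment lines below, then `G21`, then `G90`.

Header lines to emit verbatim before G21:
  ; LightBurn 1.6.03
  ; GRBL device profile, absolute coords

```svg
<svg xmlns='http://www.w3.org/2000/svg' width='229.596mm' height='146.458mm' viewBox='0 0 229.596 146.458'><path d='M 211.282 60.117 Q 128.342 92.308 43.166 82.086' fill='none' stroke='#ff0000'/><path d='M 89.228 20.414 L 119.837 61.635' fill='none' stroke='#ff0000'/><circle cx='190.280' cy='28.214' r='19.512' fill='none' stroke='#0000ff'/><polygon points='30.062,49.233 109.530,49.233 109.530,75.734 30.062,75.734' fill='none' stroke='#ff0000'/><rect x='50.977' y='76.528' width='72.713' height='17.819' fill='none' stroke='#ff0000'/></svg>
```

; LightBurn 1.6.03
; GRBL device profile, absolute coords
G21
G90
G0 X211.282 Y86.341
M3 S291
G1 X190.512 Y78.956 F2818
G1 X169.672 Y72.896
G1 X148.763 Y68.162
G1 X127.783 Y64.753
G1 X106.734 Y62.670
G1 X85.614 Y61.912
G1 X64.425 Y62.479
G1 X43.166 Y64.372
M5
G0 X89.228 Y126.044
M3 S291
G1 X119.837 Y84.823 F2818
M5
G0 X209.792 Y118.244
M3 S870
G1 X208.307 Y125.711 F965
G1 X204.077 Y132.041
G1 X197.747 Y136.271
G1 X190.280 Y137.756
G1 X182.813 Y136.271
G1 X176.483 Y132.041
G1 X172.253 Y125.711
G1 X170.768 Y118.244
G1 X172.253 Y110.777
G1 X176.483 Y104.447
G1 X182.813 Y100.217
G1 X190.280 Y98.732
G1 X197.747 Y100.217
G1 X204.077 Y104.447
G1 X208.307 Y110.777
G1 X209.792 Y118.244
M5
G0 X30.062 Y97.225
M3 S291
G1 X109.530 Y97.225 F2818
G1 X109.530 Y70.724
G1 X30.062 Y70.724
G1 X30.062 Y97.225
M5
G0 X50.977 Y69.930
M3 S291
G1 X123.690 Y69.930 F2818
G1 X123.690 Y52.111
G1 X50.977 Y52.111
G1 X50.977 Y69.930
M5

1 u = 1 mm; y_m = 146.458 − y.

[1] `<path>` quadratic bezier, #ff0000→engrave S291 F2818: (211.282,86.341) → (190.512,78.956) → (169.672,72.896) → (148.763,68.162) → (127.783,64.753) → (106.734,62.670) → (85.614,61.912) → (64.425,62.479) → (43.166,64.372)

[2] `<path>` line segment, #ff0000→engrave S291 F2818: (89.228,126.044) → (119.837,84.823)

[3] `<circle>` circle, #0000ff→cut S870 F965: (209.792,118.244) → (208.307,125.711) → (204.077,132.041) → (197.747,136.271) → (190.280,137.756) → (182.813,136.271) → (176.483,132.041) → (172.253,125.711) → (170.768,118.244) → (172.253,110.777) → (176.483,104.447) → (182.813,100.217) → (190.280,98.732) → (197.747,100.217) → (204.077,104.447) → (208.307,110.777) → (209.792,118.244) (closed)

[4] `<polygon>` rectangle, #ff0000→engrave S291 F2818: (30.062,97.225) → (109.530,97.225) → (109.530,70.724) → (30.062,70.724) → (30.062,97.225) (closed)

[5] `<rect>` rectangle, #ff0000→engrave S291 F2818: (50.977,69.930) → (123.690,69.930) → (123.690,52.111) → (50.977,52.111) → (50.977,69.930) (closed)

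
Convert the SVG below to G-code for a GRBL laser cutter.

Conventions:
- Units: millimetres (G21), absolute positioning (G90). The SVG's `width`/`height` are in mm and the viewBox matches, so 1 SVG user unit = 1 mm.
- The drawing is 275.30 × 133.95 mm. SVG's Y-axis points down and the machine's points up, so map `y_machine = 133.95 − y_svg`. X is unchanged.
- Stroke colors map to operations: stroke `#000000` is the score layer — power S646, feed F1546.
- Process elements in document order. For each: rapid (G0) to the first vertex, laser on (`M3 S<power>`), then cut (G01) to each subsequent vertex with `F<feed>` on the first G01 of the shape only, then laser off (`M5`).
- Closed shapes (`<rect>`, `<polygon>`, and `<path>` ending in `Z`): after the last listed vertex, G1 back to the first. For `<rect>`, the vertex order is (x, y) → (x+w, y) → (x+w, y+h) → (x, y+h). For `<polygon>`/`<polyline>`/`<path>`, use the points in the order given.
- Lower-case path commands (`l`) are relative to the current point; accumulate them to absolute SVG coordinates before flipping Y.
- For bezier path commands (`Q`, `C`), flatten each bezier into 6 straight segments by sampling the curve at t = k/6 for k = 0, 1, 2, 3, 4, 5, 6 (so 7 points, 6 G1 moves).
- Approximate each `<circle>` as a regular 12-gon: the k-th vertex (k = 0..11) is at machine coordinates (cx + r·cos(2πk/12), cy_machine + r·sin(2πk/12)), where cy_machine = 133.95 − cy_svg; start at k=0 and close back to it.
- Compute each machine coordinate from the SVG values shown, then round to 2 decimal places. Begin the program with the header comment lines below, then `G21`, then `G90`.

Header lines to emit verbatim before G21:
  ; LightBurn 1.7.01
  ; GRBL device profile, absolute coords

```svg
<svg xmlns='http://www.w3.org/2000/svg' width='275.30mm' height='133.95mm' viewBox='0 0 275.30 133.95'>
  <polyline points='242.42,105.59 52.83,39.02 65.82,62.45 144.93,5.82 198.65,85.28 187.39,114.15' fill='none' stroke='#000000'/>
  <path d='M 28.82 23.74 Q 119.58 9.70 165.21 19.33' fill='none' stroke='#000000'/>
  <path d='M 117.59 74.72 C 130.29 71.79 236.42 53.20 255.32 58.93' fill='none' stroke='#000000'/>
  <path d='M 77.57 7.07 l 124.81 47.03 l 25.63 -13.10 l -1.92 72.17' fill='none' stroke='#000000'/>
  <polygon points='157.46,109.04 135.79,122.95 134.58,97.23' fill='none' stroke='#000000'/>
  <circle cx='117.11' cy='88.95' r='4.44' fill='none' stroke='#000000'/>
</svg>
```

; LightBurn 1.7.01
; GRBL device profile, absolute coords
G21
G90
G0 X242.42 Y28.36
M3 S646
G01 X52.83 Y94.93 F1546
G01 X65.82 Y71.50
G01 X144.93 Y128.13
G01 X198.65 Y48.67
G01 X187.39 Y19.80
M5
G0 X28.82 Y110.21
M3 S646
G01 X57.82 Y114.23 F1546
G01 X84.31 Y116.94
G01 X108.30 Y118.33
G01 X129.78 Y118.41
G01 X148.75 Y117.17
G01 X165.21 Y114.62
M5
G0 X117.59 Y59.23
M3 S646
G01 X130.89 Y61.81 F1546
G01 X154.74 Y65.90
G01 X184.13 Y70.37
G01 X214.03 Y74.12
G01 X239.44 Y76.04
G01 X255.32 Y75.02
M5
G0 X77.57 Y126.88
M3 S646
G01 X202.38 Y79.85 F1546
G01 X228.01 Y92.95
G01 X226.09 Y20.78
M5
G0 X157.46 Y24.91
M3 S646
G01 X135.79 Y11.00 F1546
G01 X134.58 Y36.72
G01 X157.46 Y24.91
M5
G0 X121.55 Y45.00
M3 S646
G01 X120.96 Y47.22 F1546
G01 X119.33 Y48.85
G01 X117.11 Y49.44
G01 X114.89 Y48.85
G01 X113.26 Y47.22
G01 X112.67 Y45.00
G01 X113.26 Y42.78
G01 X114.89 Y41.15
G01 X117.11 Y40.56
G01 X119.33 Y41.15
G01 X120.96 Y42.78
G01 X121.55 Y45.00
M5

Since the viewBox matches the mm dimensions, user units are millimetres directly. The only transform is the Y-flip y_m = 133.95 − y_svg.

Shape 1 is a open polyline drawn with `<polyline>`. Its stroke #000000 means score at S646, F1546. After flipping Y the toolpath is (242.42,28.36) → (52.83,94.93) → (65.82,71.50) → (144.93,128.13) → (198.65,48.67) → (187.39,19.80).

Shape 2 is a quadratic bezier drawn with `<path>`. Its stroke #000000 means score at S646, F1546. After flipping Y the toolpath is (28.82,110.21) → (57.82,114.23) → (84.31,116.94) → (108.30,118.33) → (129.78,118.41) → (148.75,117.17) → (165.21,114.62).

Shape 3 is a cubic bezier drawn with `<path>`. Its stroke #000000 means score at S646, F1546. After flipping Y the toolpath is (117.59,59.23) → (130.89,61.81) → (154.74,65.90) → (184.13,70.37) → (214.03,74.12) → (239.44,76.04) → (255.32,75.02).

Shape 4 is a open polyline drawn with `<path>`. Its stroke #000000 means score at S646, F1546. After flipping Y the toolpath is (77.57,126.88) → (202.38,79.85) → (228.01,92.95) → (226.09,20.78).

Shape 5 is a regular polygon drawn with `<polygon>`. Its stroke #000000 means score at S646, F1546. After flipping Y the toolpath is (157.46,24.91) → (135.79,11.00) → (134.58,36.72) → (157.46,24.91), returning to the start.

Shape 6 is a circle drawn with `<circle>`. Its stroke #000000 means score at S646, F1546. After flipping Y the toolpath is (121.55,45.00) → (120.96,47.22) → (119.33,48.85) → (117.11,49.44) → (114.89,48.85) → (113.26,47.22) → (112.67,45.00) → (113.26,42.78) → (114.89,41.15) → (117.11,40.56) → (119.33,41.15) → (120.96,42.78) → (121.55,45.00), returning to the start.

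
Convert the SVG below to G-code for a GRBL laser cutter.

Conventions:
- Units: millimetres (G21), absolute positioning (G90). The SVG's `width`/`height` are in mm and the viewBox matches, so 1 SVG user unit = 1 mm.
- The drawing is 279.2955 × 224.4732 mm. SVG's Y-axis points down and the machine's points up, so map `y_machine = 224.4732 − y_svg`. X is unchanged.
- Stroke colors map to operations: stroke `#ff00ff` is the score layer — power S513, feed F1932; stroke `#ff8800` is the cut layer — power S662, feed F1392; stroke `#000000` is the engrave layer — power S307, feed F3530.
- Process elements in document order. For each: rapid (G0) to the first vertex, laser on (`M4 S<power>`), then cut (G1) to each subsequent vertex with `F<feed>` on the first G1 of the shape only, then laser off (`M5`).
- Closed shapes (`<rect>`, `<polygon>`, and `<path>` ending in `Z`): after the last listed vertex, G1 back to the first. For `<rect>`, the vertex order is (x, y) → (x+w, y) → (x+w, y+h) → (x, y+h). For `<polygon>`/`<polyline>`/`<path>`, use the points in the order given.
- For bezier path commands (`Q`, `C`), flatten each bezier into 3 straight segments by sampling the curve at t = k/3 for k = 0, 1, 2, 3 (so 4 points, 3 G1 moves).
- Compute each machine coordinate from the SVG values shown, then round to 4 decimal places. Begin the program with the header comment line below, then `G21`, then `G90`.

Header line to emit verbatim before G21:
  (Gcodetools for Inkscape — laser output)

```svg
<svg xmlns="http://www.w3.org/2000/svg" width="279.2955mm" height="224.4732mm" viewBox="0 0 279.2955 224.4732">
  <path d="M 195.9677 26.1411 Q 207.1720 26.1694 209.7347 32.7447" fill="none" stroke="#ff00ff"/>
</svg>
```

(Gcodetools for Inkscape — laser output)
G21
G90
G0 X195.9677 Y198.3321
M4 S513
G1 X202.4771 Y197.5858 F1932
G1 X207.0661 Y195.3846
G1 X209.7347 Y191.7285
M5

Since the viewBox matches the mm dimensions, user units are millimetres directly. The only transform is the Y-flip y_m = 224.4732 − y_svg.

Shape 1 is a quadratic bezier drawn with `<path>`. Its stroke #ff00ff means score at S513, F1932. After flipping Y the toolpath is (195.9677,198.3321) → (202.4771,197.5858) → (207.0661,195.3846) → (209.7347,191.7285).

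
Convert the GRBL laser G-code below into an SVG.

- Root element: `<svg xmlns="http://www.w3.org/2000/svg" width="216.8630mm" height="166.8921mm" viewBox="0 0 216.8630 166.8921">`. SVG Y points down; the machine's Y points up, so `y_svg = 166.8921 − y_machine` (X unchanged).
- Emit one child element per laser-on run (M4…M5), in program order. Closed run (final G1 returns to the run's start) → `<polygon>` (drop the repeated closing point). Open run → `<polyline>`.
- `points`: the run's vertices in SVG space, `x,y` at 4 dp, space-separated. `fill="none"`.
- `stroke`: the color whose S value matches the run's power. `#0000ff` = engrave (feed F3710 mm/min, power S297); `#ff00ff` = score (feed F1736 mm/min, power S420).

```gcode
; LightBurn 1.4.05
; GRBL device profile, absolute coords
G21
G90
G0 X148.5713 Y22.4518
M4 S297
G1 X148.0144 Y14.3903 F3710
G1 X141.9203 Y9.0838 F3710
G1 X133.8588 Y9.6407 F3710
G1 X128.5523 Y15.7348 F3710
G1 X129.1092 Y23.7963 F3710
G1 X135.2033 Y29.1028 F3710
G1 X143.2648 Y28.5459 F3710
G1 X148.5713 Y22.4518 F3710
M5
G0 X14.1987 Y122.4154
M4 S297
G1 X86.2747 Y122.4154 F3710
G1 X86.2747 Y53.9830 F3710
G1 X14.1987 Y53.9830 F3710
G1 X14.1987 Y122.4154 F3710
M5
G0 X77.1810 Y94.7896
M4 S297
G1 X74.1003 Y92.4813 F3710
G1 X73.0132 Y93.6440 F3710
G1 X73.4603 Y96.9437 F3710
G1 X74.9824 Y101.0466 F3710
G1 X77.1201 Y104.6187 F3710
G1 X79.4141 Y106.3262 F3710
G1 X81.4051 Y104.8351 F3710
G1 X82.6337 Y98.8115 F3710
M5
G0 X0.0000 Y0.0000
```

<svg xmlns="http://www.w3.org/2000/svg" width="216.8630mm" height="166.8921mm" viewBox="0 0 216.8630 166.8921">
  <polygon points="148.5713,144.4403 148.0144,152.5018 141.9203,157.8083 133.8588,157.2514 128.5523,151.1573 129.1092,143.0958 135.2033,137.7893 143.2648,138.3462" fill="none" stroke="#0000ff"/>
  <polygon points="14.1987,44.4767 86.2747,44.4767 86.2747,112.9091 14.1987,112.9091" fill="none" stroke="#0000ff"/>
  <polyline points="77.1810,72.1025 74.1003,74.4108 73.0132,73.2481 73.4603,69.9484 74.9824,65.8455 77.1201,62.2734 79.4141,60.5659 81.4051,62.0570 82.6337,68.0806" fill="none" stroke="#0000ff"/>
</svg>

Machine Y-up, SVG Y-down with viewBox height 166.8921, so y_svg = 166.8921 − y_machine; X carries over. Every run uses S297, so all elements get stroke `#0000ff` (engrave).

Run 1: The run returns to its start, so emit a `<polygon>` with points (Y-flipped): 148.5713,144.4403 148.0144,152.5018 141.9203,157.8083 133.8588,157.2514 128.5523,151.1573 129.1092,143.0958 135.2033,137.7893 143.2648,138.3462.

Run 2: The run returns to its start, so emit a `<polygon>` with points (Y-flipped): 14.1987,44.4767 86.2747,44.4767 86.2747,112.9091 14.1987,112.9091.

Run 3: The run is open, so emit a `<polyline>` with points (Y-flipped): 77.1810,72.1025 74.1003,74.4108 73.0132,73.2481 73.4603,69.9484 74.9824,65.8455 77.1201,62.2734 79.4141,60.5659 81.4051,62.0570 82.6337,68.0806.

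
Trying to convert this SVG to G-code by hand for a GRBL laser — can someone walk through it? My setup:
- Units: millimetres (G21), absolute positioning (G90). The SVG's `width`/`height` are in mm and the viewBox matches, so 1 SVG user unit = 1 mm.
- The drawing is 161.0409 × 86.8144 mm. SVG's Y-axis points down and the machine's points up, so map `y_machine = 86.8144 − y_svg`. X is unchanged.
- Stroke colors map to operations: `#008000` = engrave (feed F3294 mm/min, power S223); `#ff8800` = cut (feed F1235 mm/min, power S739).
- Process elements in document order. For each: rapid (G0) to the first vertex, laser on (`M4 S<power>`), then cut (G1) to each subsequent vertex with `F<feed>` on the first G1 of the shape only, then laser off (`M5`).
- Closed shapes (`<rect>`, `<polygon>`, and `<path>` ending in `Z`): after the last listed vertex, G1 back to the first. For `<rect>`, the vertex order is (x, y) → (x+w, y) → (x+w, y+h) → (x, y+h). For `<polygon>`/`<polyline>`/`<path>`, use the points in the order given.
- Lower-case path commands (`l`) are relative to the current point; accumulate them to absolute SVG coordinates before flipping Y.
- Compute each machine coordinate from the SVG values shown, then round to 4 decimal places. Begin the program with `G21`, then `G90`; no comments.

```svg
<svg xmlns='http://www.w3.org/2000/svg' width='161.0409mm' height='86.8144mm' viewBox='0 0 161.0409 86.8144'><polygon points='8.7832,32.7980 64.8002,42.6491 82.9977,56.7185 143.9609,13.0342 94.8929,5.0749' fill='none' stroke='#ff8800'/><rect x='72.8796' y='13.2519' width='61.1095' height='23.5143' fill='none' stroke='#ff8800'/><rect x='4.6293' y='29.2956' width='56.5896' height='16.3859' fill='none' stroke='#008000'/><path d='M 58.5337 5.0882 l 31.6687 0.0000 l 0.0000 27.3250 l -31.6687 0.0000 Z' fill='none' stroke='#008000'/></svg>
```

viewBox `0 0 161.0409 86.8144` with mm width/height → 1 unit = 1 mm. Flip: y_m = 86.8144 − y_svg.

**Shape 1** — `<polygon>` closed polygon, stroke `#ff8800` → cut (S739, F1235). Machine vertices: (8.7832,54.0164) → (64.8002,44.1653) → (82.9977,30.0959) → (143.9609,73.7802) → (94.8929,81.7395) → (8.7832,54.0164). Closed: final G1 returns to the first vertex.

**Shape 2** — `<rect>` rectangle, stroke `#ff8800` → cut (S739, F1235). Machine vertices: (72.8796,73.5625) → (133.9891,73.5625) → (133.9891,50.0482) → (72.8796,50.0482) → (72.8796,73.5625). Closed: final G1 returns to the first vertex.

**Shape 3** — `<rect>` rectangle, stroke `#008000` → engrave (S223, F3294). Machine vertices: (4.6293,57.5188) → (61.2189,57.5188) → (61.2189,41.1329) → (4.6293,41.1329) → (4.6293,57.5188). Closed: final G1 returns to the first vertex.

**Shape 4** — `<path>` rectangle, stroke `#008000` → engrave (S223, F3294). Machine vertices: (58.5337,81.7262) → (90.2024,81.7262) → (90.2024,54.4012) → (58.5337,54.4012) → (58.5337,81.7262). Closed: final G1 returns to the first vertex.

G21
G90
G0 X8.7832 Y54.0164
M4 S739
G1 X64.8002 Y44.1653 F1235
G1 X82.9977 Y30.0959
G1 X143.9609 Y73.7802
G1 X94.8929 Y81.7395
G1 X8.7832 Y54.0164
M5
G0 X72.8796 Y73.5625
M4 S739
G1 X133.9891 Y73.5625 F1235
G1 X133.9891 Y50.0482
G1 X72.8796 Y50.0482
G1 X72.8796 Y73.5625
M5
G0 X4.6293 Y57.5188
M4 S223
G1 X61.2189 Y57.5188 F3294
G1 X61.2189 Y41.1329
G1 X4.6293 Y41.1329
G1 X4.6293 Y57.5188
M5
G0 X58.5337 Y81.7262
M4 S223
G1 X90.2024 Y81.7262 F3294
G1 X90.2024 Y54.4012
G1 X58.5337 Y54.4012
G1 X58.5337 Y81.7262
M5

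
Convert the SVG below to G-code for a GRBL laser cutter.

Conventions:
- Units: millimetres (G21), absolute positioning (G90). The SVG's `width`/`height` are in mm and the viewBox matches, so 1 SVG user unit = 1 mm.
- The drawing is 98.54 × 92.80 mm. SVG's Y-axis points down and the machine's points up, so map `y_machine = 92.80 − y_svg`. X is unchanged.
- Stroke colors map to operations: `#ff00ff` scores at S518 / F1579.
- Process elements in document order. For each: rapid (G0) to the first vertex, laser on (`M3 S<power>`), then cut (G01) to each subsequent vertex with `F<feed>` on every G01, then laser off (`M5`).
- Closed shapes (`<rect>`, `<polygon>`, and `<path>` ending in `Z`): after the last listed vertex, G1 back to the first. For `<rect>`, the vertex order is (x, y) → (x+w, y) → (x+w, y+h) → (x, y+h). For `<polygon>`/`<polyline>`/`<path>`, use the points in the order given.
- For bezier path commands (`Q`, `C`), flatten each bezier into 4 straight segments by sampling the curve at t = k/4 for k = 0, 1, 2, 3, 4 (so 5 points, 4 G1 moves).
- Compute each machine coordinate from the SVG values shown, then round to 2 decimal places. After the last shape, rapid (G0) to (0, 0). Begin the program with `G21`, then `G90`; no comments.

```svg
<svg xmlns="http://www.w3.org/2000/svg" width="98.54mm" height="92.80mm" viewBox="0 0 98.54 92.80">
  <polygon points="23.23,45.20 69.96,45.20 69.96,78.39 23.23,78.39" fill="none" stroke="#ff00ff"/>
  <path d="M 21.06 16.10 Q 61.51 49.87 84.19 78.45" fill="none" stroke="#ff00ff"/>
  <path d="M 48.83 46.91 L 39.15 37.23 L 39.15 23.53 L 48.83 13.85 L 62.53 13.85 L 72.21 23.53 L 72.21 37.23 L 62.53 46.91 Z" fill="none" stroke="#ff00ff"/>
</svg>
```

1 u = 1 mm; y_m = 92.80 − y.

[1] `<polygon>` rectangle, #ff00ff→score S518 F1579: (23.23,47.60) → (69.96,47.60) → (69.96,14.41) → (23.23,14.41) → (23.23,47.60) (closed)

[2] `<path>` quadratic bezier, #ff00ff→score S518 F1579: (21.06,76.70) → (40.17,60.14) → (57.07,44.23) → (71.74,28.96) → (84.19,14.35)

[3] `<path>` regular polygon, #ff00ff→score S518 F1579: (48.83,45.89) → (39.15,55.57) → (39.15,69.27) → (48.83,78.95) → (62.53,78.95) → (72.21,69.27) → (72.21,55.57) → (62.53,45.89) → (48.83,45.89) (closed)

G21
G90
G0 X23.23 Y47.60
M3 S518
G01 X69.96 Y47.60 F1579
G01 X69.96 Y14.41 F1579
G01 X23.23 Y14.41 F1579
G01 X23.23 Y47.60 F1579
M5
G0 X21.06 Y76.70
M3 S518
G01 X40.17 Y60.14 F1579
G01 X57.07 Y44.23 F1579
G01 X71.74 Y28.96 F1579
G01 X84.19 Y14.35 F1579
M5
G0 X48.83 Y45.89
M3 S518
G01 X39.15 Y55.57 F1579
G01 X39.15 Y69.27 F1579
G01 X48.83 Y78.95 F1579
G01 X62.53 Y78.95 F1579
G01 X72.21 Y69.27 F1579
G01 X72.21 Y55.57 F1579
G01 X62.53 Y45.89 F1579
G01 X48.83 Y45.89 F1579
M5
G0 X0.00 Y0.00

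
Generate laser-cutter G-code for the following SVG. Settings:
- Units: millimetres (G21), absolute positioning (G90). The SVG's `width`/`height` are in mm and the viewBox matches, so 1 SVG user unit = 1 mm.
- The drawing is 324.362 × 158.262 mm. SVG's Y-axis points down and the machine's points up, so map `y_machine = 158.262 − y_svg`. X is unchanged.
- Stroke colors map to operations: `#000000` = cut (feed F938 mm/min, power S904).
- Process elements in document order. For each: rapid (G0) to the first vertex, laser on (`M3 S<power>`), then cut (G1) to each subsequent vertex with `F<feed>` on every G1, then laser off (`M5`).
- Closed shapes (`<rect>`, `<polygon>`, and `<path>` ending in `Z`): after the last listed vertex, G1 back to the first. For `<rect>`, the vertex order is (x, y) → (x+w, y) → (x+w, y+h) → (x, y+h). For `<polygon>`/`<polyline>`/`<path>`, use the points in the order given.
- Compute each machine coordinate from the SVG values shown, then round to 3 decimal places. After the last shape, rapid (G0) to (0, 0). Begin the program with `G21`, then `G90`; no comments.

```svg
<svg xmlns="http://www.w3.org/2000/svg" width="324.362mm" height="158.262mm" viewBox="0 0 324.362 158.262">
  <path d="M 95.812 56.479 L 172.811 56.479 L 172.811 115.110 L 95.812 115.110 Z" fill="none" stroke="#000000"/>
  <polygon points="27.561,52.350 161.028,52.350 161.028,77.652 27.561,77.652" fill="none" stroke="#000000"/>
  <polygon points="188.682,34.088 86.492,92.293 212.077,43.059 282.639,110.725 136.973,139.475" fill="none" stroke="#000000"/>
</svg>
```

G21
G90
G0 X95.812 Y101.783
M3 S904
G1 X172.811 Y101.783 F938
G1 X172.811 Y43.152 F938
G1 X95.812 Y43.152 F938
G1 X95.812 Y101.783 F938
M5
G0 X27.561 Y105.912
M3 S904
G1 X161.028 Y105.912 F938
G1 X161.028 Y80.610 F938
G1 X27.561 Y80.610 F938
G1 X27.561 Y105.912 F938
M5
G0 X188.682 Y124.174
M3 S904
G1 X86.492 Y65.969 F938
G1 X212.077 Y115.203 F938
G1 X282.639 Y47.537 F938
G1 X136.973 Y18.787 F938
G1 X188.682 Y124.174 F938
M5
G0 X0.000 Y0.000

1 u = 1 mm; y_m = 158.262 − y.

[1] `<path>` rectangle, #000000→cut S904 F938: (95.812,101.783) → (172.811,101.783) → (172.811,43.152) → (95.812,43.152) → (95.812,101.783) (closed)

[2] `<polygon>` rectangle, #000000→cut S904 F938: (27.561,105.912) → (161.028,105.912) → (161.028,80.610) → (27.561,80.610) → (27.561,105.912) (closed)

[3] `<polygon>` closed polygon, #000000→cut S904 F938: (188.682,124.174) → (86.492,65.969) → (212.077,115.203) → (282.639,47.537) → (136.973,18.787) → (188.682,124.174) (closed)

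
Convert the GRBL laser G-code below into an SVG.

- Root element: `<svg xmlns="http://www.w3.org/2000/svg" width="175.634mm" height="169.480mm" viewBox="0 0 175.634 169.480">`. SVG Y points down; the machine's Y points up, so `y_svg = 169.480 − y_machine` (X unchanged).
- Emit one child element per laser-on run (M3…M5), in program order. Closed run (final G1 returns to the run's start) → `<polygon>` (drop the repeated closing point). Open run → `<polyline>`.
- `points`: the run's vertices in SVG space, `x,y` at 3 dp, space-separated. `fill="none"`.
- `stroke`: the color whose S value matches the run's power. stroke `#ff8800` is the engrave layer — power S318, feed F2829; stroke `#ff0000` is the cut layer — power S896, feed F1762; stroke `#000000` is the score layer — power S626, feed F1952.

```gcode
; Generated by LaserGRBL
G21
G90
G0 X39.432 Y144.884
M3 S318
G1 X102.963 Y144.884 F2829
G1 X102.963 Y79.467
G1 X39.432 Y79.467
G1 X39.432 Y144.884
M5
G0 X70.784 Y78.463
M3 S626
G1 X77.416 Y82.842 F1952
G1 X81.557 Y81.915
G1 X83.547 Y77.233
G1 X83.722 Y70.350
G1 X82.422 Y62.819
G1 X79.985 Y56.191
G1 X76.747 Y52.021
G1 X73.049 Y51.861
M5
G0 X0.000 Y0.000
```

y_svg = 169.480 − y_m.

[1] S318→`#ff8800` (engrave); closed run; points: 39.432,24.596 102.963,24.596 102.963,90.013 39.432,90.013

[2] S626→`#000000` (score); open run; points: 70.784,91.017 77.416,86.638 81.557,87.565 83.547,92.247 83.722,99.130 82.422,106.661 79.985,113.289 76.747,117.459 73.049,117.619

<svg xmlns="http://www.w3.org/2000/svg" width="175.634mm" height="169.480mm" viewBox="0 0 175.634 169.480">
  <polygon points="39.432,24.596 102.963,24.596 102.963,90.013 39.432,90.013" fill="none" stroke="#ff8800"/>
  <polyline points="70.784,91.017 77.416,86.638 81.557,87.565 83.547,92.247 83.722,99.130 82.422,106.661 79.985,113.289 76.747,117.459 73.049,117.619" fill="none" stroke="#000000"/>
</svg>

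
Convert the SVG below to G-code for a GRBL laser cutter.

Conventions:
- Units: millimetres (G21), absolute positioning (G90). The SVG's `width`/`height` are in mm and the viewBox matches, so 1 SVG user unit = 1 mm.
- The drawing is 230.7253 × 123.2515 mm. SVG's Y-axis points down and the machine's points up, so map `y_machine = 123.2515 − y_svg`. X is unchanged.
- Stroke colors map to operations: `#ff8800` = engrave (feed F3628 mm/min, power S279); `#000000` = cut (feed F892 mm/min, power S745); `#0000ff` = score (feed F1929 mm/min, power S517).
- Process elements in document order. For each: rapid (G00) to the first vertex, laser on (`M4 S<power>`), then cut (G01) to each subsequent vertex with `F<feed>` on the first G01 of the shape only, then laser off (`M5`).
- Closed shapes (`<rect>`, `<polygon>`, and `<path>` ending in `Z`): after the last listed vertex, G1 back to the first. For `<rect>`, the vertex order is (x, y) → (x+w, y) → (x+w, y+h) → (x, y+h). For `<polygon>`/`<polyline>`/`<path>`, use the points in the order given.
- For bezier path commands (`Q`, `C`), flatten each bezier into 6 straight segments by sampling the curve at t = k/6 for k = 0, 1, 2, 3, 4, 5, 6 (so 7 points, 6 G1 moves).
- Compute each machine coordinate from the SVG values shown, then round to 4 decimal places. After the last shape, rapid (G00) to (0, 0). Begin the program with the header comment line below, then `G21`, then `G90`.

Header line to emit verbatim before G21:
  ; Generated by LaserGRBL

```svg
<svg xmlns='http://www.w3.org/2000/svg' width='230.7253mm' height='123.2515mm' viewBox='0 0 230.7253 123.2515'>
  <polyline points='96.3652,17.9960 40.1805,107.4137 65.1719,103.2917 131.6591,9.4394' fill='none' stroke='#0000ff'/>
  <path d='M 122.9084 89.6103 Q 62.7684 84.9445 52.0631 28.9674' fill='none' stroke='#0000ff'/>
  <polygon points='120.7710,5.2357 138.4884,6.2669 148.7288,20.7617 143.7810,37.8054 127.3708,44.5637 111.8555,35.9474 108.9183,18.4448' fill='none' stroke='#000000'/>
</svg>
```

; Generated by LaserGRBL
G21
G90
G00 X96.3652 Y105.2555
M4 S517
G01 X40.1805 Y15.8378 F1929
G01 X65.1719 Y19.9598
G01 X131.6591 Y113.8121
M5
G00 X122.9084 Y33.6412
M4 S517
G01 X104.2349 Y36.6218 F1929
G01 X88.3078 Y42.4530
G01 X75.1271 Y51.1348
G01 X64.6927 Y62.6673
G01 X57.0047 Y77.0504
G01 X52.0631 Y94.2841
M5
G00 X120.7710 Y118.0158
M4 S745
G01 X138.4884 Y116.9846 F892
G01 X148.7288 Y102.4898
G01 X143.7810 Y85.4461
G01 X127.3708 Y78.6878
G01 X111.8555 Y87.3041
G01 X108.9183 Y104.8067
G01 X120.7710 Y118.0158
M5
G00 X0.0000 Y0.0000

1 u = 1 mm; y_m = 123.2515 − y.

[1] `<polyline>` open polyline, #0000ff→score S517 F1929: (96.3652,105.2555) → (40.1805,15.8378) → (65.1719,19.9598) → (131.6591,113.8121)

[2] `<path>` quadratic bezier, #0000ff→score S517 F1929: (122.9084,33.6412) → (104.2349,36.6218) → (88.3078,42.4530) → (75.1271,51.1348) → (64.6927,62.6673) → (57.0047,77.0504) → (52.0631,94.2841)

[3] `<polygon>` regular polygon, #000000→cut S745 F892: (120.7710,118.0158) → (138.4884,116.9846) → (148.7288,102.4898) → (143.7810,85.4461) → (127.3708,78.6878) → (111.8555,87.3041) → (108.9183,104.8067) → (120.7710,118.0158) (closed)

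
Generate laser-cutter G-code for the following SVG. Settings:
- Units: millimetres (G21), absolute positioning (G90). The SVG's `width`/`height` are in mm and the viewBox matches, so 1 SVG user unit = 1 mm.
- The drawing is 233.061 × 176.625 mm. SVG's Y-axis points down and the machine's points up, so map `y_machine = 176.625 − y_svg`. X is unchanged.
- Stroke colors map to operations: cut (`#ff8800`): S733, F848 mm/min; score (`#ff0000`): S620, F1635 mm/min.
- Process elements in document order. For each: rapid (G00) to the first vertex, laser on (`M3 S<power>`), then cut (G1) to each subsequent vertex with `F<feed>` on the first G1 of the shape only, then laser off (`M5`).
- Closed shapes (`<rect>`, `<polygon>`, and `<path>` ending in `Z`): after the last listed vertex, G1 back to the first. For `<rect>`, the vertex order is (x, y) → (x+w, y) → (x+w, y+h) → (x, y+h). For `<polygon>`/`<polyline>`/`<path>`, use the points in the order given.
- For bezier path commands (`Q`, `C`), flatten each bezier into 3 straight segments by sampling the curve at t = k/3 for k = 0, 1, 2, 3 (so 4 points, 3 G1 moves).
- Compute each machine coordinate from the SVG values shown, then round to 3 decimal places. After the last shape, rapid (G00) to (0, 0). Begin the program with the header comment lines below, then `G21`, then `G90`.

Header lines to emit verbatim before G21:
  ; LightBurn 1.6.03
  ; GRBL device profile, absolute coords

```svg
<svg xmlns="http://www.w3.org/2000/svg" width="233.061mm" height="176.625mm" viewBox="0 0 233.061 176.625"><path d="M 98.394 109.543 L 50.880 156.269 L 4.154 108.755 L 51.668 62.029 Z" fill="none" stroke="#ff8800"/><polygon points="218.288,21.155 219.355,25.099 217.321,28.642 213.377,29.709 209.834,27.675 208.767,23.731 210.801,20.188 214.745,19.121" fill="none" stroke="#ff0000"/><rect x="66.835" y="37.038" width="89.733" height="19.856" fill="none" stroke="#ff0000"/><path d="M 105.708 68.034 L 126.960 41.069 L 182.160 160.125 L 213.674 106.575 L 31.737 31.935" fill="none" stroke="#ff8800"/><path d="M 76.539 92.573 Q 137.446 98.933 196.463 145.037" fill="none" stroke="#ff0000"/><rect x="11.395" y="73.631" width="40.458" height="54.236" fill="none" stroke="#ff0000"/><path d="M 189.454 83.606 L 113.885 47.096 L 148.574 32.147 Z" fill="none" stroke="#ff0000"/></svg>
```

1 u = 1 mm; y_m = 176.625 − y.

[1] `<path>` regular polygon, #ff8800→cut S733 F848: (98.394,67.082) → (50.880,20.356) → (4.154,67.870) → (51.668,114.596) → (98.394,67.082) (closed)

[2] `<polygon>` regular polygon, #ff0000→score S620 F1635: (218.288,155.470) → (219.355,151.526) → (217.321,147.983) → (213.377,146.916) → (209.834,148.950) → (208.767,152.894) → (210.801,156.437) → (214.745,157.504) → (218.288,155.470) (closed)

[3] `<rect>` rectangle, #ff0000→score S620 F1635: (66.835,139.587) → (156.568,139.587) → (156.568,119.731) → (66.835,119.731) → (66.835,139.587) (closed)

[4] `<path>` open polyline, #ff8800→cut S733 F848: (105.708,108.591) → (126.960,135.556) → (182.160,16.500) → (213.674,70.050) → (31.737,144.690)

[5] `<path>` quadratic bezier, #ff0000→score S620 F1635: (76.539,84.052) → (116.934,75.396) → (156.908,57.908) → (196.463,31.588)

[6] `<rect>` rectangle, #ff0000→score S620 F1635: (11.395,102.994) → (51.853,102.994) → (51.853,48.758) → (11.395,48.758) → (11.395,102.994) (closed)

[7] `<path>` closed polygon, #ff0000→score S620 F1635: (189.454,93.019) → (113.885,129.529) → (148.574,144.478) → (189.454,93.019) (closed)

; LightBurn 1.6.03
; GRBL device profile, absolute coords
G21
G90
G00 X98.394 Y67.082
M3 S733
G1 X50.880 Y20.356 F848
G1 X4.154 Y67.870
G1 X51.668 Y114.596
G1 X98.394 Y67.082
M5
G00 X218.288 Y155.470
M3 S620
G1 X219.355 Y151.526 F1635
G1 X217.321 Y147.983
G1 X213.377 Y146.916
G1 X209.834 Y148.950
G1 X208.767 Y152.894
G1 X210.801 Y156.437
G1 X214.745 Y157.504
G1 X218.288 Y155.470
M5
G00 X66.835 Y139.587
M3 S620
G1 X156.568 Y139.587 F1635
G1 X156.568 Y119.731
G1 X66.835 Y119.731
G1 X66.835 Y139.587
M5
G00 X105.708 Y108.591
M3 S733
G1 X126.960 Y135.556 F848
G1 X182.160 Y16.500
G1 X213.674 Y70.050
G1 X31.737 Y144.690
M5
G00 X76.539 Y84.052
M3 S620
G1 X116.934 Y75.396 F1635
G1 X156.908 Y57.908
G1 X196.463 Y31.588
M5
G00 X11.395 Y102.994
M3 S620
G1 X51.853 Y102.994 F1635
G1 X51.853 Y48.758
G1 X11.395 Y48.758
G1 X11.395 Y102.994
M5
G00 X189.454 Y93.019
M3 S620
G1 X113.885 Y129.529 F1635
G1 X148.574 Y144.478
G1 X189.454 Y93.019
M5
G00 X0.000 Y0.000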